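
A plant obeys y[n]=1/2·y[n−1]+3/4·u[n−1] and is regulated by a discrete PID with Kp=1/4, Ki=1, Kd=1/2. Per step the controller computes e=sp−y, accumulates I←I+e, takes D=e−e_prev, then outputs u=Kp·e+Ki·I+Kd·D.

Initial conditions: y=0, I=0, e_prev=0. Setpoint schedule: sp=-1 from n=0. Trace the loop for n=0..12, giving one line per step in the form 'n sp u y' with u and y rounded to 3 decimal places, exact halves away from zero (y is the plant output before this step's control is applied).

(exact arithmetic carried between steps; '≈' marks a value shown rounded to 6 d.p. or computed from one; I and e_prev carry over from the previous line; the table rounds u and y to 3 d.p., halves away from zero)
n=0: y=0, sp=-1, e=sp−y=-1; I=-1, D=e−e_prev=-1; u=1/4·(-1)+1·(-1)+1/2·(-1)=-1.75; next y=1/2·0+3/4·(-1.75)=-1.3125
n=1: y=-1.3125, sp=-1, e=sp−y=0.3125; I=-0.6875, D=e−e_prev=1.3125; u=1/4·0.3125+1·(-0.6875)+1/2·1.3125=0.046875; next y=1/2·(-1.3125)+3/4·0.046875≈-0.621094
n=2: y≈-0.621094, sp=-1, e=sp−y≈-0.378906; I≈-1.066406, D=e−e_prev≈-0.691406; u=1/4·(-0.378906)+1·(-1.066406)+1/2·(-0.691406)≈-1.506836; next y=1/2·(-0.621094)+3/4·(-1.506836)≈-1.440674
n=3: y≈-1.440674, sp=-1, e=sp−y≈0.440674; I≈-0.625732, D=e−e_prev≈0.819580; u=1/4·0.440674+1·(-0.625732)+1/2·0.819580≈-0.105774; next y=1/2·(-1.440674)+3/4·(-0.105774)≈-0.799667
n=4: y≈-0.799667, sp=-1, e=sp−y≈-0.200333; I≈-0.826065, D=e−e_prev≈-0.641006; u=1/4·(-0.200333)+1·(-0.826065)+1/2·(-0.641006)≈-1.196651; next y=1/2·(-0.799667)+3/4·(-1.196651)≈-1.297322
n=5: y≈-1.297322, sp=-1, e=sp−y≈0.297322; I≈-0.528743, D=e−e_prev≈0.497655; u=1/4·0.297322+1·(-0.528743)+1/2·0.497655≈-0.205585; next y=1/2·(-1.297322)+3/4·(-0.205585)≈-0.802850
n=6: y≈-0.802850, sp=-1, e=sp−y≈-0.197150; I≈-0.725893, D=e−e_prev≈-0.494473; u=1/4·(-0.197150)+1·(-0.725893)+1/2·(-0.494473)≈-1.022417; next y=1/2·(-0.802850)+3/4·(-1.022417)≈-1.168238
n=7: y≈-1.168238, sp=-1, e=sp−y≈0.168238; I≈-0.557656, D=e−e_prev≈0.365388; u=1/4·0.168238+1·(-0.557656)+1/2·0.365388≈-0.332902; next y=1/2·(-1.168238)+3/4·(-0.332902)≈-0.833795
n=8: y≈-0.833795, sp=-1, e=sp−y≈-0.166205; I≈-0.723860, D=e−e_prev≈-0.334442; u=1/4·(-0.166205)+1·(-0.723860)+1/2·(-0.334442)≈-0.932632; next y=1/2·(-0.833795)+3/4·(-0.932632)≈-1.116372
n=9: y≈-1.116372, sp=-1, e=sp−y≈0.116372; I≈-0.607488, D=e−e_prev≈0.282576; u=1/4·0.116372+1·(-0.607488)+1/2·0.282576≈-0.437107; next y=1/2·(-1.116372)+3/4·(-0.437107)≈-0.886016
n=10: y≈-0.886016, sp=-1, e=sp−y≈-0.113984; I≈-0.721472, D=e−e_prev≈-0.230356; u=1/4·(-0.113984)+1·(-0.721472)+1/2·(-0.230356)≈-0.865146; next y=1/2·(-0.886016)+3/4·(-0.865146)≈-1.091867
n=11: y≈-1.091867, sp=-1, e=sp−y≈0.091867; I≈-0.629605, D=e−e_prev≈0.205851; u=1/4·0.091867+1·(-0.629605)+1/2·0.205851≈-0.503712; next y=1/2·(-1.091867)+3/4·(-0.503712)≈-0.923718
n=12: y≈-0.923718, sp=-1, e=sp−y≈-0.076282; I≈-0.705887, D=e−e_prev≈-0.168150; u=1/4·(-0.076282)+1·(-0.705887)+1/2·(-0.168150)≈-0.809032; next y=1/2·(-0.923718)+3/4·(-0.809032)≈-1.068633

0 -1 -1.750 0.000
1 -1 0.047 -1.313
2 -1 -1.507 -0.621
3 -1 -0.106 -1.441
4 -1 -1.197 -0.800
5 -1 -0.206 -1.297
6 -1 -1.022 -0.803
7 -1 -0.333 -1.168
8 -1 -0.933 -0.834
9 -1 -0.437 -1.116
10 -1 -0.865 -0.886
11 -1 -0.504 -1.092
12 -1 -0.809 -0.924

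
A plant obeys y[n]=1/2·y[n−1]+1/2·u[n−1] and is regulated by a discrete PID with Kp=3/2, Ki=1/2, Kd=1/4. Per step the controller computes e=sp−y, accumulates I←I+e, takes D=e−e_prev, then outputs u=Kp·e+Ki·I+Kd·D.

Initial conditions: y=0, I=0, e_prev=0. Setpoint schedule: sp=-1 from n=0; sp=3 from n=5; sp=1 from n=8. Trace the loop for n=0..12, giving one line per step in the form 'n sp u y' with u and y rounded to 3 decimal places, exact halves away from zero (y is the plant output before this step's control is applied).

(exact arithmetic carried between steps; '≈' marks a value shown rounded to 6 d.p. or computed from one; I and e_prev carry over from the previous line; the table rounds u and y to 3 d.p., halves away from zero)
n=0: y=0, sp=-1, e=sp−y=-1; I=-1, D=e−e_prev=-1; u=3/2·(-1)+1/2·(-1)+1/4·(-1)=-2.25; next y=1/2·0+1/2·(-2.25)=-1.125
n=1: y=-1.125, sp=-1, e=sp−y=0.125; I=-0.875, D=e−e_prev=1.125; u=3/2·0.125+1/2·(-0.875)+1/4·1.125=0.03125; next y=1/2·(-1.125)+1/2·0.03125=-0.546875
n=2: y=-0.546875, sp=-1, e=sp−y=-0.453125; I=-1.328125, D=e−e_prev=-0.578125; u=3/2·(-0.453125)+1/2·(-1.328125)+1/4·(-0.578125)≈-1.488281; next y=1/2·(-0.546875)+1/2·(-1.488281)≈-1.017578
n=3: y≈-1.017578, sp=-1, e=sp−y≈0.017578; I≈-1.310547, D=e−e_prev≈0.470703; u=3/2·0.017578+1/2·(-1.310547)+1/4·0.470703≈-0.511230; next y=1/2·(-1.017578)+1/2·(-0.511230)≈-0.764404
n=4: y≈-0.764404, sp=-1, e=sp−y≈-0.235596; I≈-1.546143, D=e−e_prev≈-0.253174; u=3/2·(-0.235596)+1/2·(-1.546143)+1/4·(-0.253174)≈-1.189758; next y=1/2·(-0.764404)+1/2·(-1.189758)≈-0.977081
n=5: y≈-0.977081, sp=3, e=sp−y≈3.977081; I≈2.430939, D=e−e_prev≈4.212677; u=3/2·3.977081+1/2·2.430939+1/4·4.212677≈8.234261; next y=1/2·(-0.977081)+1/2·8.234261≈3.628590
n=6: y≈3.628590, sp=3, e=sp−y≈-0.628590; I≈1.802349, D=e−e_prev≈-4.605671; u=3/2·(-0.628590)+1/2·1.802349+1/4·(-4.605671)≈-1.193128; next y=1/2·3.628590+1/2·(-1.193128)≈1.217731
n=7: y≈1.217731, sp=3, e=sp−y≈1.782269; I≈3.584618, D=e−e_prev≈2.410859; u=3/2·1.782269+1/2·3.584618+1/4·2.410859≈5.068427; next y=1/2·1.217731+1/2·5.068427≈3.143079
n=8: y≈3.143079, sp=1, e=sp−y≈-2.143079; I≈1.441539, D=e−e_prev≈-3.925348; u=3/2·(-2.143079)+1/2·1.441539+1/4·(-3.925348)≈-3.475186; next y=1/2·3.143079+1/2·(-3.475186)≈-0.166054
n=9: y≈-0.166054, sp=1, e=sp−y≈1.166054; I≈2.607593, D=e−e_prev≈3.309133; u=3/2·1.166054+1/2·2.607593+1/4·3.309133≈3.880160; next y=1/2·(-0.166054)+1/2·3.880160≈1.857053
n=10: y≈1.857053, sp=1, e=sp−y≈-0.857053; I≈1.750539, D=e−e_prev≈-2.023107; u=3/2·(-0.857053)+1/2·1.750539+1/4·(-2.023107)≈-0.916087; next y=1/2·1.857053+1/2·(-0.916087)≈0.470483
n=11: y≈0.470483, sp=1, e=sp−y≈0.529517; I≈2.280056, D=e−e_prev≈1.386570; u=3/2·0.529517+1/2·2.280056+1/4·1.386570≈2.280946; next y=1/2·0.470483+1/2·2.280946≈1.375714
n=12: y≈1.375714, sp=1, e=sp−y≈-0.375714; I≈1.904342, D=e−e_prev≈-0.905231; u=3/2·(-0.375714)+1/2·1.904342+1/4·(-0.905231)≈0.162291; next y=1/2·1.375714+1/2·0.162291≈0.769003

0 -1 -2.250 0.000
1 -1 0.031 -1.125
2 -1 -1.488 -0.547
3 -1 -0.511 -1.018
4 -1 -1.190 -0.764
5 3 8.234 -0.977
6 3 -1.193 3.629
7 3 5.068 1.218
8 1 -3.475 3.143
9 1 3.880 -0.166
10 1 -0.916 1.857
11 1 2.281 0.470
12 1 0.162 1.376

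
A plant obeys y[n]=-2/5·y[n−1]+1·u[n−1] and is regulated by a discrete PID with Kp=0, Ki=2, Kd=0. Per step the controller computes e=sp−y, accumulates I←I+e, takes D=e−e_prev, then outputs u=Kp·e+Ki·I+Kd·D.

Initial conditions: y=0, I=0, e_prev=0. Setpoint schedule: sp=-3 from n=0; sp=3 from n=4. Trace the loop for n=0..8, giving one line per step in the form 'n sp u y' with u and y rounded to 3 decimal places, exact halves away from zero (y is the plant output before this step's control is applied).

(exact arithmetic carried between steps; '≈' marks a value shown rounded to 6 d.p. or computed from one; I and e_prev carry over from the previous line; the table rounds u and y to 3 d.p., halves away from zero)
n=0: y=0, sp=-3, e=sp−y=-3; I=-3, D=e−e_prev=-3; u=0·(-3)+2·(-3)+0·(-3)=-6; next y=-2/5·0+1·(-6)=-6
n=1: y=-6, sp=-3, e=sp−y=3; I=0, D=e−e_prev=6; u=0·3+2·0+0·6=0; next y=-2/5·(-6)+1·0=2.4
n=2: y=2.4, sp=-3, e=sp−y=-5.4; I=-5.4, D=e−e_prev=-8.4; u=0·(-5.4)+2·(-5.4)+0·(-8.4)=-10.8; next y=-2/5·2.4+1·(-10.8)=-11.76
n=3: y=-11.76, sp=-3, e=sp−y=8.76; I=3.36, D=e−e_prev=14.16; u=0·8.76+2·3.36+0·14.16=6.72; next y=-2/5·(-11.76)+1·6.72=11.424
n=4: y=11.424, sp=3, e=sp−y=-8.424; I=-5.064, D=e−e_prev=-17.184; u=0·(-8.424)+2·(-5.064)+0·(-17.184)=-10.128; next y=-2/5·11.424+1·(-10.128)=-14.6976
n=5: y=-14.6976, sp=3, e=sp−y=17.6976; I=12.6336, D=e−e_prev=26.1216; u=0·17.6976+2·12.6336+0·26.1216=25.2672; next y=-2/5·(-14.6976)+1·25.2672=31.14624
n=6: y=31.14624, sp=3, e=sp−y=-28.14624; I=-15.51264, D=e−e_prev=-45.84384; u=0·(-28.14624)+2·(-15.51264)+0·(-45.84384)=-31.02528; next y=-2/5·31.14624+1·(-31.02528)=-43.483776
n=7: y=-43.483776, sp=3, e=sp−y=46.483776; I=30.971136, D=e−e_prev=74.630016; u=0·46.483776+2·30.971136+0·74.630016=61.942272; next y=-2/5·(-43.483776)+1·61.942272≈79.335782
n=8: y≈79.335782, sp=3, e=sp−y≈-76.335782; I≈-45.364646, D=e−e_prev≈-122.819558; u=0·(-76.335782)+2·(-45.364646)+0·(-122.819558)≈-90.729293; next y=-2/5·79.335782+1·(-90.729293)≈-122.463606

0 -3 -6.000 0.000
1 -3 0.000 -6.000
2 -3 -10.800 2.400
3 -3 6.720 -11.760
4 3 -10.128 11.424
5 3 25.267 -14.698
6 3 -31.025 31.146
7 3 61.942 -43.484
8 3 -90.729 79.336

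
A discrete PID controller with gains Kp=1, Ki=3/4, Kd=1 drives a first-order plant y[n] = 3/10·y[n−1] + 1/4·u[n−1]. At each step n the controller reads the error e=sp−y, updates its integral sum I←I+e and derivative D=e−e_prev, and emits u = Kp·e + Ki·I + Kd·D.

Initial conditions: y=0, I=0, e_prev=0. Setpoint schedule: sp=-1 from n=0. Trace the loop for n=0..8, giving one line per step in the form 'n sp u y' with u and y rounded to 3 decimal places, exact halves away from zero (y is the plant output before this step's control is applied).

(exact arithmetic carried between steps; '≈' marks a value shown rounded to 6 d.p. or computed from one; I and e_prev carry over from the previous line; the table rounds u and y to 3 d.p., halves away from zero)
n=0: y=0, sp=-1, e=sp−y=-1; I=-1, D=e−e_prev=-1; u=1·(-1)+3/4·(-1)+1·(-1)=-2.75; next y=3/10·0+1/4·(-2.75)=-0.6875
n=1: y=-0.6875, sp=-1, e=sp−y=-0.3125; I=-1.3125, D=e−e_prev=0.6875; u=1·(-0.3125)+3/4·(-1.3125)+1·0.6875=-0.609375; next y=3/10·(-0.6875)+1/4·(-0.609375)≈-0.358594
n=2: y≈-0.358594, sp=-1, e=sp−y≈-0.641406; I≈-1.953906, D=e−e_prev≈-0.328906; u=1·(-0.641406)+3/4·(-1.953906)+1·(-0.328906)≈-2.435742; next y=3/10·(-0.358594)+1/4·(-2.435742)≈-0.716514
n=3: y≈-0.716514, sp=-1, e=sp−y≈-0.283486; I≈-2.237393, D=e−e_prev≈0.357920; u=1·(-0.283486)+3/4·(-2.237393)+1·0.357920≈-1.603611; next y=3/10·(-0.716514)+1/4·(-1.603611)≈-0.615857
n=4: y≈-0.615857, sp=-1, e=sp−y≈-0.384143; I≈-2.621536, D=e−e_prev≈-0.100657; u=1·(-0.384143)+3/4·(-2.621536)+1·(-0.100657)≈-2.450952; next y=3/10·(-0.615857)+1/4·(-2.450952)≈-0.797495
n=5: y≈-0.797495, sp=-1, e=sp−y≈-0.202505; I≈-2.824041, D=e−e_prev≈0.181638; u=1·(-0.202505)+3/4·(-2.824041)+1·0.181638≈-2.138897; next y=3/10·(-0.797495)+1/4·(-2.138897)≈-0.773973
n=6: y≈-0.773973, sp=-1, e=sp−y≈-0.226027; I≈-3.050068, D=e−e_prev≈-0.023522; u=1·(-0.226027)+3/4·(-3.050068)+1·(-0.023522)≈-2.537100; next y=3/10·(-0.773973)+1/4·(-2.537100)≈-0.866467
n=7: y≈-0.866467, sp=-1, e=sp−y≈-0.133533; I≈-3.183601, D=e−e_prev≈0.092494; u=1·(-0.133533)+3/4·(-3.183601)+1·0.092494≈-2.428740; next y=3/10·(-0.866467)+1/4·(-2.428740)≈-0.867125
n=8: y≈-0.867125, sp=-1, e=sp−y≈-0.132875; I≈-3.316476, D=e−e_prev≈0.000658; u=1·(-0.132875)+3/4·(-3.316476)+1·0.000658≈-2.619574; next y=3/10·(-0.867125)+1/4·(-2.619574)≈-0.915031

0 -1 -2.750 0.000
1 -1 -0.609 -0.688
2 -1 -2.436 -0.359
3 -1 -1.604 -0.717
4 -1 -2.451 -0.616
5 -1 -2.139 -0.797
6 -1 -2.537 -0.774
7 -1 -2.429 -0.866
8 -1 -2.620 -0.867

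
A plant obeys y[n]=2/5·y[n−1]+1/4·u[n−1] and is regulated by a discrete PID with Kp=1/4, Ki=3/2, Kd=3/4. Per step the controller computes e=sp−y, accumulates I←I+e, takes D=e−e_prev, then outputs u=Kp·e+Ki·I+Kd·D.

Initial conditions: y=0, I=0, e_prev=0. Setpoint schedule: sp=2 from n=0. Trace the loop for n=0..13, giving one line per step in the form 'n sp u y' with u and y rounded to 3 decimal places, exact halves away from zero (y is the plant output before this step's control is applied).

(exact arithmetic carried between steps; '≈' marks a value shown rounded to 6 d.p. or computed from one; I and e_prev carry over from the previous line; the table rounds u and y to 3 d.p., halves away from zero)
n=0: y=0, sp=2, e=sp−y=2; I=2, D=e−e_prev=2; u=1/4·2+3/2·2+3/4·2=5; next y=2/5·0+1/4·5=1.25
n=1: y=1.25, sp=2, e=sp−y=0.75; I=2.75, D=e−e_prev=-1.25; u=1/4·0.75+3/2·2.75+3/4·(-1.25)=3.375; next y=2/5·1.25+1/4·3.375=1.34375
n=2: y=1.34375, sp=2, e=sp−y=0.65625; I=3.40625, D=e−e_prev=-0.09375; u=1/4·0.65625+3/2·3.40625+3/4·(-0.09375)=5.203125; next y=2/5·1.34375+1/4·5.203125≈1.838281
n=3: y≈1.838281, sp=2, e=sp−y≈0.161719; I≈3.567969, D=e−e_prev≈-0.494531; u=1/4·0.161719+3/2·3.567969+3/4·(-0.494531)≈5.021484; next y=2/5·1.838281+1/4·5.021484≈1.990684
n=4: y≈1.990684, sp=2, e=sp−y≈0.009316; I≈3.577285, D=e−e_prev≈-0.152402; u=1/4·0.009316+3/2·3.577285+3/4·(-0.152402)≈5.253955; next y=2/5·1.990684+1/4·5.253955≈2.109762
n=5: y≈2.109762, sp=2, e=sp−y≈-0.109762; I≈3.467523, D=e−e_prev≈-0.119079; u=1/4·(-0.109762)+3/2·3.467523+3/4·(-0.119079)≈5.084535; next y=2/5·2.109762+1/4·5.084535≈2.115039
n=6: y≈2.115039, sp=2, e=sp−y≈-0.115039; I≈3.352484, D=e−e_prev≈-0.005276; u=1/4·(-0.115039)+3/2·3.352484+3/4·(-0.005276)≈4.996010; next y=2/5·2.115039+1/4·4.996010≈2.095018
n=7: y≈2.095018, sp=2, e=sp−y≈-0.095018; I≈3.257467, D=e−e_prev≈0.020021; u=1/4·(-0.095018)+3/2·3.257467+3/4·0.020021≈4.877461; next y=2/5·2.095018+1/4·4.877461≈2.057372
n=8: y≈2.057372, sp=2, e=sp−y≈-0.057372; I≈3.200094, D=e−e_prev≈0.037645; u=1/4·(-0.057372)+3/2·3.200094+3/4·0.037645≈4.814032; next y=2/5·2.057372+1/4·4.814032≈2.026457
n=9: y≈2.026457, sp=2, e=sp−y≈-0.026457; I≈3.173637, D=e−e_prev≈0.030915; u=1/4·(-0.026457)+3/2·3.173637+3/4·0.030915≈4.777028; next y=2/5·2.026457+1/4·4.777028≈2.004840
n=10: y≈2.004840, sp=2, e=sp−y≈-0.004840; I≈3.168797, D=e−e_prev≈0.021617; u=1/4·(-0.004840)+3/2·3.168797+3/4·0.021617≈4.768199; next y=2/5·2.004840+1/4·4.768199≈1.993986
n=11: y≈1.993986, sp=2, e=sp−y≈0.006014; I≈3.174812, D=e−e_prev≈0.010854; u=1/4·0.006014+3/2·3.174812+3/4·0.010854≈4.771862; next y=2/5·1.993986+1/4·4.771862≈1.990560
n=12: y≈1.990560, sp=2, e=sp−y≈0.009440; I≈3.184252, D=e−e_prev≈0.003426; u=1/4·0.009440+3/2·3.184252+3/4·0.003426≈4.781308; next y=2/5·1.990560+1/4·4.781308≈1.991551
n=13: y≈1.991551, sp=2, e=sp−y≈0.008449; I≈3.192701, D=e−e_prev≈-0.000991; u=1/4·0.008449+3/2·3.192701+3/4·(-0.000991)≈4.790421; next y=2/5·1.991551+1/4·4.790421≈1.994226

0 2 5.000 0.000
1 2 3.375 1.250
2 2 5.203 1.344
3 2 5.021 1.838
4 2 5.254 1.991
5 2 5.085 2.110
6 2 4.996 2.115
7 2 4.877 2.095
8 2 4.814 2.057
9 2 4.777 2.026
10 2 4.768 2.005
11 2 4.772 1.994
12 2 4.781 1.991
13 2 4.790 1.992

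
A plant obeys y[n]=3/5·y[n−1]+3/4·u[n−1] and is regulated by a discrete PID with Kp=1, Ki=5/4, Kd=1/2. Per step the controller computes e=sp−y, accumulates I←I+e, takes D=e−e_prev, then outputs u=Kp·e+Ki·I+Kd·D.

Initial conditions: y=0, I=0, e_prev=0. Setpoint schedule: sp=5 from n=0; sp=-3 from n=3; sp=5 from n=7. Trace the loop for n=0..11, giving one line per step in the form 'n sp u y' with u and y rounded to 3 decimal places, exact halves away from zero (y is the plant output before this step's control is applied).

0 5 13.750 0.000
1 5 -10.859 10.313
2 5 21.397 -1.957
3 -3 -44.326 14.874
4 -3 53.531 -24.320
5 -3 -76.575 25.556
6 -3 98.716 -42.098
7 5 -114.148 48.778
8 5 161.654 -56.344
9 5 -209.617 87.434
10 5 287.742 -104.752
11 5 -379.856 152.955

(exact arithmetic carried between steps; '≈' marks a value shown rounded to 6 d.p. or computed from one; I and e_prev carry over from the previous line; the table rounds u and y to 3 d.p., halves away from zero)
n=0: y=0, sp=5, e=sp−y=5; I=5, D=e−e_prev=5; u=1·5+5/4·5+1/2·5=13.75; next y=3/5·0+3/4·13.75=10.3125
n=1: y=10.3125, sp=5, e=sp−y=-5.3125; I=-0.3125, D=e−e_prev=-10.3125; u=1·(-5.3125)+5/4·(-0.3125)+1/2·(-10.3125)=-10.859375; next y=3/5·10.3125+3/4·(-10.859375)≈-1.957031
n=2: y≈-1.957031, sp=5, e=sp−y≈6.957031; I≈6.644531, D=e−e_prev≈12.269531; u=1·6.957031+5/4·6.644531+1/2·12.269531≈21.397461; next y=3/5·(-1.957031)+3/4·21.397461≈14.873877
n=3: y≈14.873877, sp=-3, e=sp−y≈-17.873877; I≈-11.229346, D=e−e_prev≈-24.830908; u=1·(-17.873877)+5/4·(-11.229346)+1/2·(-24.830908)≈-44.326013; next y=3/5·14.873877+3/4·(-44.326013)≈-24.320184
n=4: y≈-24.320184, sp=-3, e=sp−y≈21.320184; I≈10.090838, D=e−e_prev≈39.194061; u=1·21.320184+5/4·10.090838+1/2·39.194061≈53.530762; next y=3/5·(-24.320184)+3/4·53.530762≈25.555961
n=5: y≈25.555961, sp=-3, e=sp−y≈-28.555961; I≈-18.465123, D=e−e_prev≈-49.876145; u=1·(-28.555961)+5/4·(-18.465123)+1/2·(-49.876145)≈-76.575437; next y=3/5·25.555961+3/4·(-76.575437)≈-42.098001
n=6: y≈-42.098001, sp=-3, e=sp−y≈39.098001; I≈20.632878, D=e−e_prev≈67.653962; u=1·39.098001+5/4·20.632878+1/2·67.653962≈98.716080; next y=3/5·(-42.098001)+3/4·98.716080≈48.778259
n=7: y≈48.778259, sp=5, e=sp−y≈-43.778259; I≈-23.145381, D=e−e_prev≈-82.876260; u=1·(-43.778259)+5/4·(-23.145381)+1/2·(-82.876260)≈-114.148116; next y=3/5·48.778259+3/4·(-114.148116)≈-56.344131
n=8: y≈-56.344131, sp=5, e=sp−y≈61.344131; I≈38.198750, D=e−e_prev≈105.122391; u=1·61.344131+5/4·38.198750+1/2·105.122391≈161.653764; next y=3/5·(-56.344131)+3/4·161.653764≈87.433844
n=9: y≈87.433844, sp=5, e=sp−y≈-82.433844; I≈-44.235094, D=e−e_prev≈-143.777976; u=1·(-82.433844)+5/4·(-44.235094)+1/2·(-143.777976)≈-209.616700; next y=3/5·87.433844+3/4·(-209.616700)≈-104.752218
n=10: y≈-104.752218, sp=5, e=sp−y≈109.752218; I≈65.517124, D=e−e_prev≈192.186063; u=1·109.752218+5/4·65.517124+1/2·192.186063≈287.741655; next y=3/5·(-104.752218)+3/4·287.741655≈152.954910
n=11: y≈152.954910, sp=5, e=sp−y≈-147.954910; I≈-82.437786, D=e−e_prev≈-257.707129; u=1·(-147.954910)+5/4·(-82.437786)+1/2·(-257.707129)≈-379.855707; next y=3/5·152.954910+3/4·(-379.855707)≈-193.118834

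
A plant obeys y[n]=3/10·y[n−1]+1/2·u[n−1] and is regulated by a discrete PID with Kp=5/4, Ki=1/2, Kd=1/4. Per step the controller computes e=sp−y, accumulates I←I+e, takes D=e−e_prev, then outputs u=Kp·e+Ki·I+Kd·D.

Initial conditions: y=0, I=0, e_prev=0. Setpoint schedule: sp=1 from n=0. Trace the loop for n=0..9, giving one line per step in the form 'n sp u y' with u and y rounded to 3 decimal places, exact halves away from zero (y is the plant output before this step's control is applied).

0 1 2.000 0.000
1 1 0.250 1.000
2 1 1.650 0.425
3 1 0.739 0.953
4 1 1.489 0.655
5 1 1.015 0.941
6 1 1.418 0.790
7 1 1.173 0.946
8 1 1.391 0.870
9 1 1.264 0.956

(exact arithmetic carried between steps; '≈' marks a value shown rounded to 6 d.p. or computed from one; I and e_prev carry over from the previous line; the table rounds u and y to 3 d.p., halves away from zero)
n=0: y=0, sp=1, e=sp−y=1; I=1, D=e−e_prev=1; u=5/4·1+1/2·1+1/4·1=2; next y=3/10·0+1/2·2=1
n=1: y=1, sp=1, e=sp−y=0; I=1, D=e−e_prev=-1; u=5/4·0+1/2·1+1/4·(-1)=0.25; next y=3/10·1+1/2·0.25=0.425
n=2: y=0.425, sp=1, e=sp−y=0.575; I=1.575, D=e−e_prev=0.575; u=5/4·0.575+1/2·1.575+1/4·0.575=1.65; next y=3/10·0.425+1/2·1.65=0.9525
n=3: y=0.9525, sp=1, e=sp−y=0.0475; I=1.6225, D=e−e_prev=-0.5275; u=5/4·0.0475+1/2·1.6225+1/4·(-0.5275)=0.73875; next y=3/10·0.9525+1/2·0.73875=0.655125
n=4: y=0.655125, sp=1, e=sp−y=0.344875; I=1.967375, D=e−e_prev=0.297375; u=5/4·0.344875+1/2·1.967375+1/4·0.297375=1.489125; next y=3/10·0.655125+1/2·1.489125=0.9411
n=5: y=0.9411, sp=1, e=sp−y=0.0589; I=2.026275, D=e−e_prev=-0.285975; u=5/4·0.0589+1/2·2.026275+1/4·(-0.285975)≈1.015269; next y=3/10·0.9411+1/2·1.015269≈0.789964
n=6: y≈0.789964, sp=1, e=sp−y≈0.210036; I≈2.236311, D=e−e_prev≈0.151136; u=5/4·0.210036+1/2·2.236311+1/4·0.151136≈1.418484; next y=3/10·0.789964+1/2·1.418484≈0.946231
n=7: y≈0.946231, sp=1, e=sp−y≈0.053769; I≈2.290079, D=e−e_prev≈-0.156267; u=5/4·0.053769+1/2·2.290079+1/4·(-0.156267)≈1.173184; next y=3/10·0.946231+1/2·1.173184≈0.870461
n=8: y≈0.870461, sp=1, e=sp−y≈0.129539; I≈2.419618, D=e−e_prev≈0.075770; u=5/4·0.129539+1/2·2.419618+1/4·0.075770≈1.390675; next y=3/10·0.870461+1/2·1.390675≈0.956476
n=9: y≈0.956476, sp=1, e=sp−y≈0.043524; I≈2.463142, D=e−e_prev≈-0.086014; u=5/4·0.043524+1/2·2.463142+1/4·(-0.086014)≈1.264473; next y=3/10·0.956476+1/2·1.264473≈0.919179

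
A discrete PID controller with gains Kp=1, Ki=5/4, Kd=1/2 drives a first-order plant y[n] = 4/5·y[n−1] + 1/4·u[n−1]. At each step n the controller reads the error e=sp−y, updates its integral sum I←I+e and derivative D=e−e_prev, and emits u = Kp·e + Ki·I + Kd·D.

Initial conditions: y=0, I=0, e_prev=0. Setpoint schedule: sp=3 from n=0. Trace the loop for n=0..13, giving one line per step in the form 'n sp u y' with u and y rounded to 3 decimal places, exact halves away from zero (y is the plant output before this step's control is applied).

0 3 8.250 0.000
1 3 4.828 2.063
2 3 4.846 2.857
3 3 3.662 3.497
4 3 2.766 3.713
5 3 2.123 3.662
6 3 1.824 3.461
7 3 1.797 3.225
8 3 1.936 3.029
9 3 2.137 2.907
10 3 2.322 2.860
11 3 2.450 2.869
12 3 2.512 2.907
13 3 2.519 2.954

(exact arithmetic carried between steps; '≈' marks a value shown rounded to 6 d.p. or computed from one; I and e_prev carry over from the previous line; the table rounds u and y to 3 d.p., halves away from zero)
n=0: y=0, sp=3, e=sp−y=3; I=3, D=e−e_prev=3; u=1·3+5/4·3+1/2·3=8.25; next y=4/5·0+1/4·8.25=2.0625
n=1: y=2.0625, sp=3, e=sp−y=0.9375; I=3.9375, D=e−e_prev=-2.0625; u=1·0.9375+5/4·3.9375+1/2·(-2.0625)=4.828125; next y=4/5·2.0625+1/4·4.828125≈2.857031
n=2: y≈2.857031, sp=3, e=sp−y≈0.142969; I≈4.080469, D=e−e_prev≈-0.794531; u=1·0.142969+5/4·4.080469+1/2·(-0.794531)≈4.846289; next y=4/5·2.857031+1/4·4.846289≈3.497197
n=3: y≈3.497197, sp=3, e=sp−y≈-0.497197; I≈3.583271, D=e−e_prev≈-0.640166; u=1·(-0.497197)+5/4·3.583271+1/2·(-0.640166)≈3.661809; next y=4/5·3.497197+1/4·3.661809≈3.713210
n=4: y≈3.713210, sp=3, e=sp−y≈-0.713210; I≈2.870061, D=e−e_prev≈-0.216013; u=1·(-0.713210)+5/4·2.870061+1/2·(-0.216013)≈2.766360; next y=4/5·3.713210+1/4·2.766360≈3.662158
n=5: y≈3.662158, sp=3, e=sp−y≈-0.662158; I≈2.207903, D=e−e_prev≈0.051052; u=1·(-0.662158)+5/4·2.207903+1/2·0.051052≈2.123247; next y=4/5·3.662158+1/4·2.123247≈3.460538
n=6: y≈3.460538, sp=3, e=sp−y≈-0.460538; I≈1.747365, D=e−e_prev≈0.201620; u=1·(-0.460538)+5/4·1.747365+1/2·0.201620≈1.824478; next y=4/5·3.460538+1/4·1.824478≈3.224550
n=7: y≈3.224550, sp=3, e=sp−y≈-0.224550; I≈1.522815, D=e−e_prev≈0.235988; u=1·(-0.224550)+5/4·1.522815+1/2·0.235988≈1.796963; next y=4/5·3.224550+1/4·1.796963≈3.028881
n=8: y≈3.028881, sp=3, e=sp−y≈-0.028881; I≈1.493934, D=e−e_prev≈0.195669; u=1·(-0.028881)+5/4·1.493934+1/2·0.195669≈1.936372; next y=4/5·3.028881+1/4·1.936372≈2.907198
n=9: y≈2.907198, sp=3, e=sp−y≈0.092802; I≈1.586737, D=e−e_prev≈0.121683; u=1·0.092802+5/4·1.586737+1/2·0.121683≈2.137065; next y=4/5·2.907198+1/4·2.137065≈2.860024
n=10: y≈2.860024, sp=3, e=sp−y≈0.139976; I≈1.726712, D=e−e_prev≈0.047173; u=1·0.139976+5/4·1.726712+1/2·0.047173≈2.321953; next y=4/5·2.860024+1/4·2.321953≈2.868508
n=11: y≈2.868508, sp=3, e=sp−y≈0.131492; I≈1.858205, D=e−e_prev≈-0.008483; u=1·0.131492+5/4·1.858205+1/2·(-0.008483)≈2.450007; next y=4/5·2.868508+1/4·2.450007≈2.907308
n=12: y≈2.907308, sp=3, e=sp−y≈0.092692; I≈1.950897, D=e−e_prev≈-0.038800; u=1·0.092692+5/4·1.950897+1/2·(-0.038800)≈2.511913; next y=4/5·2.907308+1/4·2.511913≈2.953825
n=13: y≈2.953825, sp=3, e=sp−y≈0.046175; I≈1.997072, D=e−e_prev≈-0.046517; u=1·0.046175+5/4·1.997072+1/2·(-0.046517)≈2.519258; next y=4/5·2.953825+1/4·2.519258≈2.992874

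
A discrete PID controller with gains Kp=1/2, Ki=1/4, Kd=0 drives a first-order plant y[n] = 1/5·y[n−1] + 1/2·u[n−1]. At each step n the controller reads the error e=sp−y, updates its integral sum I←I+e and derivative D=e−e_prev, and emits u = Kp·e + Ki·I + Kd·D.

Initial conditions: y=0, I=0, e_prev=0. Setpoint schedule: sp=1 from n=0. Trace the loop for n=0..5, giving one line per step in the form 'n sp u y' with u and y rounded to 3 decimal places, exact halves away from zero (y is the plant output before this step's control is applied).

0 1 0.750 0.000
1 1 0.719 0.375
2 1 0.830 0.434
3 1 0.921 0.502
4 1 1.001 0.561
5 1 1.072 0.613

(exact arithmetic carried between steps; '≈' marks a value shown rounded to 6 d.p. or computed from one; I and e_prev carry over from the previous line; the table rounds u and y to 3 d.p., halves away from zero)
n=0: y=0, sp=1, e=sp−y=1; I=1, D=e−e_prev=1; u=1/2·1+1/4·1+0·1=0.75; next y=1/5·0+1/2·0.75=0.375
n=1: y=0.375, sp=1, e=sp−y=0.625; I=1.625, D=e−e_prev=-0.375; u=1/2·0.625+1/4·1.625+0·(-0.375)=0.71875; next y=1/5·0.375+1/2·0.71875=0.434375
n=2: y=0.434375, sp=1, e=sp−y=0.565625; I=2.190625, D=e−e_prev=-0.059375; u=1/2·0.565625+1/4·2.190625+0·(-0.059375)≈0.830469; next y=1/5·0.434375+1/2·0.830469≈0.502109
n=3: y≈0.502109, sp=1, e=sp−y≈0.497891; I≈2.688516, D=e−e_prev≈-0.067734; u=1/2·0.497891+1/4·2.688516+0·(-0.067734)≈0.921074; next y=1/5·0.502109+1/2·0.921074≈0.560959
n=4: y≈0.560959, sp=1, e=sp−y≈0.439041; I≈3.127557, D=e−e_prev≈-0.058850; u=1/2·0.439041+1/4·3.127557+0·(-0.058850)≈1.001410; next y=1/5·0.560959+1/2·1.001410≈0.612897
n=5: y≈0.612897, sp=1, e=sp−y≈0.387103; I≈3.514660, D=e−e_prev≈-0.051938; u=1/2·0.387103+1/4·3.514660+0·(-0.051938)≈1.072217; next y=1/5·0.612897+1/2·1.072217≈0.658688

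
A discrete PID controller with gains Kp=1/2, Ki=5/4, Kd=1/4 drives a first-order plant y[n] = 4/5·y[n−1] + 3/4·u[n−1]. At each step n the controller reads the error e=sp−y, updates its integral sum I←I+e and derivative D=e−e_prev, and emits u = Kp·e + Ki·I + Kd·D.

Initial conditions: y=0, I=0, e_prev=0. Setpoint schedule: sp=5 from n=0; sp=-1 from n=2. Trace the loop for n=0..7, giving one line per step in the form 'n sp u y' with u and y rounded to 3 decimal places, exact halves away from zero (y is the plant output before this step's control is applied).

0 5 10.000 0.000
1 5 0.000 7.500
2 -1 -10.250 6.000
3 -1 -0.100 -2.888
4 -1 -0.968 -2.385
5 -1 1.387 -2.634
6 -1 0.233 -1.067
7 -1 -0.068 -0.679

(exact arithmetic carried between steps; '≈' marks a value shown rounded to 6 d.p. or computed from one; I and e_prev carry over from the previous line; the table rounds u and y to 3 d.p., halves away from zero)
n=0: y=0, sp=5, e=sp−y=5; I=5, D=e−e_prev=5; u=1/2·5+5/4·5+1/4·5=10; next y=4/5·0+3/4·10=7.5
n=1: y=7.5, sp=5, e=sp−y=-2.5; I=2.5, D=e−e_prev=-7.5; u=1/2·(-2.5)+5/4·2.5+1/4·(-7.5)=0; next y=4/5·7.5+3/4·0=6
n=2: y=6, sp=-1, e=sp−y=-7; I=-4.5, D=e−e_prev=-4.5; u=1/2·(-7)+5/4·(-4.5)+1/4·(-4.5)=-10.25; next y=4/5·6+3/4·(-10.25)=-2.8875
n=3: y=-2.8875, sp=-1, e=sp−y=1.8875; I=-2.6125, D=e−e_prev=8.8875; u=1/2·1.8875+5/4·(-2.6125)+1/4·8.8875=-0.1; next y=4/5·(-2.8875)+3/4·(-0.1)=-2.385
n=4: y=-2.385, sp=-1, e=sp−y=1.385; I=-1.2275, D=e−e_prev=-0.5025; u=1/2·1.385+5/4·(-1.2275)+1/4·(-0.5025)=-0.9675; next y=4/5·(-2.385)+3/4·(-0.9675)=-2.633625
n=5: y=-2.633625, sp=-1, e=sp−y=1.633625; I=0.406125, D=e−e_prev=0.248625; u=1/2·1.633625+5/4·0.406125+1/4·0.248625=1.386625; next y=4/5·(-2.633625)+3/4·1.386625≈-1.066931
n=6: y≈-1.066931, sp=-1, e=sp−y≈0.066931; I≈0.473056, D=e−e_prev≈-1.566694; u=1/2·0.066931+5/4·0.473056+1/4·(-1.566694)≈0.233113; next y=4/5·(-1.066931)+3/4·0.233113≈-0.678711
n=7: y≈-0.678711, sp=-1, e=sp−y≈-0.321289; I≈0.151767, D=e−e_prev≈-0.388221; u=1/2·(-0.321289)+5/4·0.151767+1/4·(-0.388221)≈-0.067991; next y=4/5·(-0.678711)+3/4·(-0.067991)≈-0.593962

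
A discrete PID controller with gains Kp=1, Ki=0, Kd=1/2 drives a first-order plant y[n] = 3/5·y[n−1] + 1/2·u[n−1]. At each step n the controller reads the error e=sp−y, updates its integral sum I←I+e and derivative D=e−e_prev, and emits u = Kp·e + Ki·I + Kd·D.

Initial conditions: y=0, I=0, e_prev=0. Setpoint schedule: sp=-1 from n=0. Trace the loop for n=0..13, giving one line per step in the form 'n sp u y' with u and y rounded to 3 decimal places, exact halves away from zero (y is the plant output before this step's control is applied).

(exact arithmetic carried between steps; '≈' marks a value shown rounded to 6 d.p. or computed from one; I and e_prev carry over from the previous line; the table rounds u and y to 3 d.p., halves away from zero)
n=0: y=0, sp=-1, e=sp−y=-1; I=-1, D=e−e_prev=-1; u=1·(-1)+0·(-1)+1/2·(-1)=-1.5; next y=3/5·0+1/2·(-1.5)=-0.75
n=1: y=-0.75, sp=-1, e=sp−y=-0.25; I=-1.25, D=e−e_prev=0.75; u=1·(-0.25)+0·(-1.25)+1/2·0.75=0.125; next y=3/5·(-0.75)+1/2·0.125=-0.3875
n=2: y=-0.3875, sp=-1, e=sp−y=-0.6125; I=-1.8625, D=e−e_prev=-0.3625; u=1·(-0.6125)+0·(-1.8625)+1/2·(-0.3625)=-0.79375; next y=3/5·(-0.3875)+1/2·(-0.79375)=-0.629375
n=3: y=-0.629375, sp=-1, e=sp−y=-0.370625; I=-2.233125, D=e−e_prev=0.241875; u=1·(-0.370625)+0·(-2.233125)+1/2·0.241875≈-0.249688; next y=3/5·(-0.629375)+1/2·(-0.249688)≈-0.502469
n=4: y≈-0.502469, sp=-1, e=sp−y≈-0.497531; I≈-2.730656, D=e−e_prev≈-0.126906; u=1·(-0.497531)+0·(-2.730656)+1/2·(-0.126906)≈-0.560984; next y=3/5·(-0.502469)+1/2·(-0.560984)≈-0.581973
n=5: y≈-0.581973, sp=-1, e=sp−y≈-0.418027; I≈-3.148683, D=e−e_prev≈0.079505; u=1·(-0.418027)+0·(-3.148683)+1/2·0.079505≈-0.378274; next y=3/5·(-0.581973)+1/2·(-0.378274)≈-0.538321
n=6: y≈-0.538321, sp=-1, e=sp−y≈-0.461679; I≈-3.610362, D=e−e_prev≈-0.043652; u=1·(-0.461679)+0·(-3.610362)+1/2·(-0.043652)≈-0.483505; next y=3/5·(-0.538321)+1/2·(-0.483505)≈-0.564745
n=7: y≈-0.564745, sp=-1, e=sp−y≈-0.435255; I≈-4.045616, D=e−e_prev≈0.026424; u=1·(-0.435255)+0·(-4.045616)+1/2·0.026424≈-0.422043; next y=3/5·(-0.564745)+1/2·(-0.422043)≈-0.549869
n=8: y≈-0.549869, sp=-1, e=sp−y≈-0.450131; I≈-4.495748, D=e−e_prev≈-0.014877; u=1·(-0.450131)+0·(-4.495748)+1/2·(-0.014877)≈-0.457570; next y=3/5·(-0.549869)+1/2·(-0.457570)≈-0.558706
n=9: y≈-0.558706, sp=-1, e=sp−y≈-0.441294; I≈-4.937042, D=e−e_prev≈0.008838; u=1·(-0.441294)+0·(-4.937042)+1/2·0.008838≈-0.436875; next y=3/5·(-0.558706)+1/2·(-0.436875)≈-0.553661
n=10: y≈-0.553661, sp=-1, e=sp−y≈-0.446339; I≈-5.383381, D=e−e_prev≈-0.005045; u=1·(-0.446339)+0·(-5.383381)+1/2·(-0.005045)≈-0.448861; next y=3/5·(-0.553661)+1/2·(-0.448861)≈-0.556627
n=11: y≈-0.556627, sp=-1, e=sp−y≈-0.443373; I≈-5.826753, D=e−e_prev≈0.002966; u=1·(-0.443373)+0·(-5.826753)+1/2·0.002966≈-0.441890; next y=3/5·(-0.556627)+1/2·(-0.441890)≈-0.554921
n=12: y≈-0.554921, sp=-1, e=sp−y≈-0.445079; I≈-6.271832, D=e−e_prev≈-0.001706; u=1·(-0.445079)+0·(-6.271832)+1/2·(-0.001706)≈-0.445932; next y=3/5·(-0.554921)+1/2·(-0.445932)≈-0.555919
n=13: y≈-0.555919, sp=-1, e=sp−y≈-0.444081; I≈-6.715914, D=e−e_prev≈0.000997; u=1·(-0.444081)+0·(-6.715914)+1/2·0.000997≈-0.443583; next y=3/5·(-0.555919)+1/2·(-0.443583)≈-0.555343

0 -1 -1.500 0.000
1 -1 0.125 -0.750
2 -1 -0.794 -0.388
3 -1 -0.250 -0.629
4 -1 -0.561 -0.502
5 -1 -0.378 -0.582
6 -1 -0.484 -0.538
7 -1 -0.422 -0.565
8 -1 -0.458 -0.550
9 -1 -0.437 -0.559
10 -1 -0.449 -0.554
11 -1 -0.442 -0.557
12 -1 -0.446 -0.555
13 -1 -0.444 -0.556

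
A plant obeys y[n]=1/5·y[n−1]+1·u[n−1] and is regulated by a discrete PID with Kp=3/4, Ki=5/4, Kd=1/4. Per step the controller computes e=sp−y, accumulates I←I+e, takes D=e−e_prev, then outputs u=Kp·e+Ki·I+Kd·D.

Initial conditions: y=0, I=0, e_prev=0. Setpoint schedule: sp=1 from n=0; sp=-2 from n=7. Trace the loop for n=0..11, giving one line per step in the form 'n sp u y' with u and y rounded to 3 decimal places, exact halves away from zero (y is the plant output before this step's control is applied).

0 1 2.250 0.000
1 1 -1.813 2.250
2 1 5.316 -1.363
3 1 -7.047 5.043
4 1 14.434 -6.038
5 1 -22.884 13.226
6 1 41.945 -20.239
7 -2 -77.429 37.898
8 -2 130.414 -69.850
9 -2 -230.872 116.445
10 -2 396.708 -207.583
11 -2 -693.563 355.192

(exact arithmetic carried between steps; '≈' marks a value shown rounded to 6 d.p. or computed from one; I and e_prev carry over from the previous line; the table rounds u and y to 3 d.p., halves away from zero)
n=0: y=0, sp=1, e=sp−y=1; I=1, D=e−e_prev=1; u=3/4·1+5/4·1+1/4·1=2.25; next y=1/5·0+1·2.25=2.25
n=1: y=2.25, sp=1, e=sp−y=-1.25; I=-0.25, D=e−e_prev=-2.25; u=3/4·(-1.25)+5/4·(-0.25)+1/4·(-2.25)=-1.8125; next y=1/5·2.25+1·(-1.8125)=-1.3625
n=2: y=-1.3625, sp=1, e=sp−y=2.3625; I=2.1125, D=e−e_prev=3.6125; u=3/4·2.3625+5/4·2.1125+1/4·3.6125=5.315625; next y=1/5·(-1.3625)+1·5.315625=5.043125
n=3: y=5.043125, sp=1, e=sp−y=-4.043125; I=-1.930625, D=e−e_prev=-6.405625; u=3/4·(-4.043125)+5/4·(-1.930625)+1/4·(-6.405625)≈-7.047031; next y=1/5·5.043125+1·(-7.047031)≈-6.038406
n=4: y≈-6.038406, sp=1, e=sp−y≈7.038406; I≈5.107781, D=e−e_prev≈11.081531; u=3/4·7.038406+5/4·5.107781+1/4·11.081531≈14.433914; next y=1/5·(-6.038406)+1·14.433914≈13.226233
n=5: y≈13.226233, sp=1, e=sp−y≈-12.226233; I≈-7.118452, D=e−e_prev≈-19.264639; u=3/4·(-12.226233)+5/4·(-7.118452)+1/4·(-19.264639)≈-22.883899; next y=1/5·13.226233+1·(-22.883899)≈-20.238652
n=6: y≈-20.238652, sp=1, e=sp−y≈21.238652; I≈14.120201, D=e−e_prev≈33.464885; u=3/4·21.238652+5/4·14.120201+1/4·33.464885≈41.945461; next y=1/5·(-20.238652)+1·41.945461≈37.897731
n=7: y≈37.897731, sp=-2, e=sp−y≈-39.897731; I≈-25.777530, D=e−e_prev≈-61.136383; u=3/4·(-39.897731)+5/4·(-25.777530)+1/4·(-61.136383)≈-77.429307; next y=1/5·37.897731+1·(-77.429307)≈-69.849761
n=8: y≈-69.849761, sp=-2, e=sp−y≈67.849761; I≈42.072230, D=e−e_prev≈107.747491; u=3/4·67.849761+5/4·42.072230+1/4·107.747491≈130.414481; next y=1/5·(-69.849761)+1·130.414481≈116.444529
n=9: y≈116.444529, sp=-2, e=sp−y≈-118.444529; I≈-76.372299, D=e−e_prev≈-186.294290; u=3/4·(-118.444529)+5/4·(-76.372299)+1/4·(-186.294290)≈-230.872343; next y=1/5·116.444529+1·(-230.872343)≈-207.583437
n=10: y≈-207.583437, sp=-2, e=sp−y≈205.583437; I≈129.211138, D=e−e_prev≈324.027966; u=3/4·205.583437+5/4·129.211138+1/4·324.027966≈396.708492; next y=1/5·(-207.583437)+1·396.708492≈355.191804
n=11: y≈355.191804, sp=-2, e=sp−y≈-357.191804; I≈-227.980666, D=e−e_prev≈-562.775241; u=3/4·(-357.191804)+5/4·(-227.980666)+1/4·(-562.775241)≈-693.563496; next y=1/5·355.191804+1·(-693.563496)≈-622.525135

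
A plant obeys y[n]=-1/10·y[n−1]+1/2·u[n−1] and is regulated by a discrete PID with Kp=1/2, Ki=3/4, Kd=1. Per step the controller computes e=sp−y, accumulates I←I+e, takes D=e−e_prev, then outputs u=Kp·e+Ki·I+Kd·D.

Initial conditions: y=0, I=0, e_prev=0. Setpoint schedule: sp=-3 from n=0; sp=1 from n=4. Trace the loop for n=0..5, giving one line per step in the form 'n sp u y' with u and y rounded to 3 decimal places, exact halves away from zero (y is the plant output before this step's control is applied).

0 -3 -6.750 0.000
1 -3 1.594 -3.375
2 -3 -11.646 1.134
3 -3 5.672 -5.936
4 1 -11.270 3.430
5 1 13.441 -5.978

(exact arithmetic carried between steps; '≈' marks a value shown rounded to 6 d.p. or computed from one; I and e_prev carry over from the previous line; the table rounds u and y to 3 d.p., halves away from zero)
n=0: y=0, sp=-3, e=sp−y=-3; I=-3, D=e−e_prev=-3; u=1/2·(-3)+3/4·(-3)+1·(-3)=-6.75; next y=-1/10·0+1/2·(-6.75)=-3.375
n=1: y=-3.375, sp=-3, e=sp−y=0.375; I=-2.625, D=e−e_prev=3.375; u=1/2·0.375+3/4·(-2.625)+1·3.375=1.59375; next y=-1/10·(-3.375)+1/2·1.59375=1.134375
n=2: y=1.134375, sp=-3, e=sp−y=-4.134375; I=-6.759375, D=e−e_prev=-4.509375; u=1/2·(-4.134375)+3/4·(-6.759375)+1·(-4.509375)≈-11.646094; next y=-1/10·1.134375+1/2·(-11.646094)≈-5.936484
n=3: y≈-5.936484, sp=-3, e=sp−y≈2.936484; I≈-3.822891, D=e−e_prev≈7.070859; u=1/2·2.936484+3/4·(-3.822891)+1·7.070859≈5.671934; next y=-1/10·(-5.936484)+1/2·5.671934≈3.429615
n=4: y≈3.429615, sp=1, e=sp−y≈-2.429615; I≈-6.252506, D=e−e_prev≈-5.366100; u=1/2·(-2.429615)+3/4·(-6.252506)+1·(-5.366100)≈-11.270287; next y=-1/10·3.429615+1/2·(-11.270287)≈-5.978105
n=5: y≈-5.978105, sp=1, e=sp−y≈6.978105; I≈0.725599, D=e−e_prev≈9.407720; u=1/2·6.978105+3/4·0.725599+1·9.407720≈13.440972; next y=-1/10·(-5.978105)+1/2·13.440972≈7.318296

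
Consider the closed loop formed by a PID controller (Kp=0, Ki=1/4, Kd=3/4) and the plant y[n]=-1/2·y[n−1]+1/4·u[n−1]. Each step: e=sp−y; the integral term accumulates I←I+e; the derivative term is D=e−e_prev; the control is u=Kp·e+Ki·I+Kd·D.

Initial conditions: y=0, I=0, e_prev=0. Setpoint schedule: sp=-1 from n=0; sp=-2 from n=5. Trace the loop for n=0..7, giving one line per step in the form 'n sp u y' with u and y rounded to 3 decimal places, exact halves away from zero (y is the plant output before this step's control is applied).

(exact arithmetic carried between steps; '≈' marks a value shown rounded to 6 d.p. or computed from one; I and e_prev carry over from the previous line; the table rounds u and y to 3 d.p., halves away from zero)
n=0: y=0, sp=-1, e=sp−y=-1; I=-1, D=e−e_prev=-1; u=0·(-1)+1/4·(-1)+3/4·(-1)=-1; next y=-1/2·0+1/4·(-1)=-0.25
n=1: y=-0.25, sp=-1, e=sp−y=-0.75; I=-1.75, D=e−e_prev=0.25; u=0·(-0.75)+1/4·(-1.75)+3/4·0.25=-0.25; next y=-1/2·(-0.25)+1/4·(-0.25)=0.0625
n=2: y=0.0625, sp=-1, e=sp−y=-1.0625; I=-2.8125, D=e−e_prev=-0.3125; u=0·(-1.0625)+1/4·(-2.8125)+3/4·(-0.3125)=-0.9375; next y=-1/2·0.0625+1/4·(-0.9375)=-0.265625
n=3: y=-0.265625, sp=-1, e=sp−y=-0.734375; I=-3.546875, D=e−e_prev=0.328125; u=0·(-0.734375)+1/4·(-3.546875)+3/4·0.328125=-0.640625; next y=-1/2·(-0.265625)+1/4·(-0.640625)≈-0.027344
n=4: y≈-0.027344, sp=-1, e=sp−y≈-0.972656; I≈-4.519531, D=e−e_prev≈-0.238281; u=0·(-0.972656)+1/4·(-4.519531)+3/4·(-0.238281)≈-1.308594; next y=-1/2·(-0.027344)+1/4·(-1.308594)≈-0.313477
n=5: y≈-0.313477, sp=-2, e=sp−y≈-1.686523; I≈-6.206055, D=e−e_prev≈-0.713867; u=0·(-1.686523)+1/4·(-6.206055)+3/4·(-0.713867)≈-2.086914; next y=-1/2·(-0.313477)+1/4·(-2.086914)≈-0.364990
n=6: y≈-0.364990, sp=-2, e=sp−y≈-1.635010; I≈-7.841064, D=e−e_prev≈0.051514; u=0·(-1.635010)+1/4·(-7.841064)+3/4·0.051514≈-1.921631; next y=-1/2·(-0.364990)+1/4·(-1.921631)≈-0.297913
n=7: y≈-0.297913, sp=-2, e=sp−y≈-1.702087; I≈-9.543152, D=e−e_prev≈-0.067078; u=0·(-1.702087)+1/4·(-9.543152)+3/4·(-0.067078)≈-2.436096; next y=-1/2·(-0.297913)+1/4·(-2.436096)≈-0.460068

0 -1 -1.000 0.000
1 -1 -0.250 -0.250
2 -1 -0.938 0.063
3 -1 -0.641 -0.266
4 -1 -1.309 -0.027
5 -2 -2.087 -0.313
6 -2 -1.922 -0.365
7 -2 -2.436 -0.298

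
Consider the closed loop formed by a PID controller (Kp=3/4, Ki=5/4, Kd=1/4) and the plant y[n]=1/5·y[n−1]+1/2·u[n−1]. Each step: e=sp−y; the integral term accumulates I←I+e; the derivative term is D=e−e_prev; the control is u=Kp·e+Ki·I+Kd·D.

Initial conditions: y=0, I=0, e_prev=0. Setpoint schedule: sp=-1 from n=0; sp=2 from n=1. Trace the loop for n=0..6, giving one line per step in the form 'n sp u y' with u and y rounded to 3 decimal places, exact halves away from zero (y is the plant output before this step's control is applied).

0 -1 -2.250 0.000
1 2 6.031 -1.125
2 2 0.096 2.791
3 2 5.002 0.606
4 2 1.662 2.622
5 2 4.238 1.355
6 2 2.399 2.390

(exact arithmetic carried between steps; '≈' marks a value shown rounded to 6 d.p. or computed from one; I and e_prev carry over from the previous line; the table rounds u and y to 3 d.p., halves away from zero)
n=0: y=0, sp=-1, e=sp−y=-1; I=-1, D=e−e_prev=-1; u=3/4·(-1)+5/4·(-1)+1/4·(-1)=-2.25; next y=1/5·0+1/2·(-2.25)=-1.125
n=1: y=-1.125, sp=2, e=sp−y=3.125; I=2.125, D=e−e_prev=4.125; u=3/4·3.125+5/4·2.125+1/4·4.125=6.03125; next y=1/5·(-1.125)+1/2·6.03125=2.790625
n=2: y=2.790625, sp=2, e=sp−y=-0.790625; I=1.334375, D=e−e_prev=-3.915625; u=3/4·(-0.790625)+5/4·1.334375+1/4·(-3.915625)≈0.096094; next y=1/5·2.790625+1/2·0.096094≈0.606172
n=3: y≈0.606172, sp=2, e=sp−y≈1.393828; I≈2.728203, D=e−e_prev≈2.184453; u=3/4·1.393828+5/4·2.728203+1/4·2.184453≈5.001738; next y=1/5·0.606172+1/2·5.001738≈2.622104
n=4: y≈2.622104, sp=2, e=sp−y≈-0.622104; I≈2.106100, D=e−e_prev≈-2.015932; u=3/4·(-0.622104)+5/4·2.106100+1/4·(-2.015932)≈1.662064; next y=1/5·2.622104+1/2·1.662064≈1.355453
n=5: y≈1.355453, sp=2, e=sp−y≈0.644547; I≈2.750647, D=e−e_prev≈1.266651; u=3/4·0.644547+5/4·2.750647+1/4·1.266651≈4.238382; next y=1/5·1.355453+1/2·4.238382≈2.390281
n=6: y≈2.390281, sp=2, e=sp−y≈-0.390281; I≈2.360365, D=e−e_prev≈-1.034829; u=3/4·(-0.390281)+5/4·2.360365+1/4·(-1.034829)≈2.399039; next y=1/5·2.390281+1/2·2.399039≈1.677576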